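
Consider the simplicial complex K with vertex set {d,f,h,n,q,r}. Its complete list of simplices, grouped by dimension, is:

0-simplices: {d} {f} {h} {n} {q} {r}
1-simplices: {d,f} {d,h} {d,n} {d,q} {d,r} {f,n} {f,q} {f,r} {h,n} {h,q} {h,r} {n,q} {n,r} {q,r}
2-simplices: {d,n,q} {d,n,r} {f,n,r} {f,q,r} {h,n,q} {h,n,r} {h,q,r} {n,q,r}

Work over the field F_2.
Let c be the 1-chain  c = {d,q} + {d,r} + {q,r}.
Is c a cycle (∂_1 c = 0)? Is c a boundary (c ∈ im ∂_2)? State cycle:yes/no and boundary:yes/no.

cycle:yes boundary:yes

n_0=6 n_1=14 n_2=8  [Z2]
∂1: piv[df,dh,dn,dq,dr] rk=5  ker:fn,fq,fr,hn,hq,hr,nq,nr,qr
∂2: piv[dnq,dnr,fnr,fqr,hnq,hnr,hqr] rk=7  ker:nqr
∂1c = 0
c vs im∂2: reduces to 0 ⇒ boundary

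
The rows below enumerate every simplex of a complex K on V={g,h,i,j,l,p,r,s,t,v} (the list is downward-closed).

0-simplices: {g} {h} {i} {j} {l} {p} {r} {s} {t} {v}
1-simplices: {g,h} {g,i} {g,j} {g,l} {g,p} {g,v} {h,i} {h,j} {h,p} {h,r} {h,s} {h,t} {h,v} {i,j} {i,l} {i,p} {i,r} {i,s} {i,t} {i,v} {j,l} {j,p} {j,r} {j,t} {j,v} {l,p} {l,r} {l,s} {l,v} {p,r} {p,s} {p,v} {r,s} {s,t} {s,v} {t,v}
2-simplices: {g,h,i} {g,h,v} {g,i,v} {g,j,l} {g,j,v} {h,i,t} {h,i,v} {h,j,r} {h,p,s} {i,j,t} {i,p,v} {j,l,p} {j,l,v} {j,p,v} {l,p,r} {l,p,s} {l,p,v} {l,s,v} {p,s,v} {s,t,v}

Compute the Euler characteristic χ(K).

χ(K)=-6

n_0=10 n_1=36 n_2=20
χ=+10−36+20=-6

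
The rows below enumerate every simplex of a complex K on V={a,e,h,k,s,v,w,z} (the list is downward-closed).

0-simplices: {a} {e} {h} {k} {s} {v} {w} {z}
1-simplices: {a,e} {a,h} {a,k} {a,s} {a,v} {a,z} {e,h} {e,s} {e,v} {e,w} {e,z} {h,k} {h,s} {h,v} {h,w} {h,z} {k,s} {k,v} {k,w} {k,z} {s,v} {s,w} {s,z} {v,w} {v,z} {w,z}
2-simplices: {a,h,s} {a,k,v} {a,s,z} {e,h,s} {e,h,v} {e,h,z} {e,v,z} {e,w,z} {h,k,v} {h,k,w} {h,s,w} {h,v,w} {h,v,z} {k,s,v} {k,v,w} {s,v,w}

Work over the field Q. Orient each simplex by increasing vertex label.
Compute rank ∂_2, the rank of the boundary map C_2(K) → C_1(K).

n_0=8 n_1=26 n_2=16  [Q]
∂1: piv[ae,ah,ak,as,av,az,ew] rk=7  ker:eh,es,ev,ez,hk,hs,hv,hw,hz,ks,kv,kw,kz,sv,sw,sz,vw,vz,wz
∂2: piv[ahs,akv,asz,ehs,ehv,ehz,evz,ewz,hkv,hkw,hsw,hvw,ksv,svw] rk=14  ker:hvz,kvw
rk∂_2=14

rank∂_2=14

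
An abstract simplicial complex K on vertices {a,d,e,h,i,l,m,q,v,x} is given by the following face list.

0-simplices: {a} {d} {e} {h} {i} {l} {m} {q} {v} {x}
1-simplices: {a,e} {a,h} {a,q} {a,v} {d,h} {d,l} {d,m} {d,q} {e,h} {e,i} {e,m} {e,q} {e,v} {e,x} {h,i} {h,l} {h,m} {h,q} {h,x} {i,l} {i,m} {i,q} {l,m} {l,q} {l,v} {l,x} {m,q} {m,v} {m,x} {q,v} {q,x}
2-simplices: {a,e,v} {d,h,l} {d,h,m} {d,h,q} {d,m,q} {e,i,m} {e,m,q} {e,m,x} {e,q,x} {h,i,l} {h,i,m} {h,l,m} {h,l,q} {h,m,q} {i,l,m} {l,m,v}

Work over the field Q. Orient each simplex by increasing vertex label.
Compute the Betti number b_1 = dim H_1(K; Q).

b_1=8

n_0=10 n_1=31 n_2=16  [Q]
∂1: piv[ae,ah,aq,av,dh,dl,dm,ei,ex] rk=9  ker:dq,eh,em,eq,ev,hi,hl,hm,hq,hx,il,im,iq,lm,lq,lv,lx,mq,mv,mx,qv,qx
∂2: piv[aev,dhl,dhm,dhq,dmq,eim,emq,emx,eqx,hil,him,hlm,hlq,lmv] rk=14  ker:hmq,ilm
b_1=(31−9)−14=8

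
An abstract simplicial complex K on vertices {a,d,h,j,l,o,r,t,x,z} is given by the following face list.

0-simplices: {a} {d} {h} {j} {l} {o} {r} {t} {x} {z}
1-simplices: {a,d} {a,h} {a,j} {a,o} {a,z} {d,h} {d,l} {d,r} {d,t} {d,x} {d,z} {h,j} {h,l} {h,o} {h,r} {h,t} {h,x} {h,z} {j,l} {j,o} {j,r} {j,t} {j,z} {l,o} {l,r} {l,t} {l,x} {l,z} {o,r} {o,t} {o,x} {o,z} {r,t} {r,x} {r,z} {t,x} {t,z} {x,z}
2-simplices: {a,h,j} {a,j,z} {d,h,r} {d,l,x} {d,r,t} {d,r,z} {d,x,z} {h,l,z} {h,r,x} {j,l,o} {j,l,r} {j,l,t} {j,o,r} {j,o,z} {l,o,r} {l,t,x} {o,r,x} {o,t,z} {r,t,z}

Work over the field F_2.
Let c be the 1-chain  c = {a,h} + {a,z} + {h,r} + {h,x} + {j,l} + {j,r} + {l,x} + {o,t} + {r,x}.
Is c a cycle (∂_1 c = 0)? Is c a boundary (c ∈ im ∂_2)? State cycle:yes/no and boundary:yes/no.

n_0=10 n_1=38 n_2=19  [Z2]
∂1: piv[ad,ah,aj,ao,az,dl,dr,dt,dx] rk=9  ker:dh,dz,hj,hl,ho,hr,ht,hx,hz,jl,jo,jr,jt,jz,lo,lr,lt,lx,lz,or,ot,ox,oz,rt,rx,rz,tx,tz,xz
∂2: piv[ahj,ajz,dhr,dlx,drt,drz,dxz,hlz,hrx,jlo,jlr,jlt,jor,joz,ltx,orx,otz,rtz] rk=18  ker:lor
∂1c = {h} + {o} + {r} + {t} + {x} + {z}

cycle:no boundary:no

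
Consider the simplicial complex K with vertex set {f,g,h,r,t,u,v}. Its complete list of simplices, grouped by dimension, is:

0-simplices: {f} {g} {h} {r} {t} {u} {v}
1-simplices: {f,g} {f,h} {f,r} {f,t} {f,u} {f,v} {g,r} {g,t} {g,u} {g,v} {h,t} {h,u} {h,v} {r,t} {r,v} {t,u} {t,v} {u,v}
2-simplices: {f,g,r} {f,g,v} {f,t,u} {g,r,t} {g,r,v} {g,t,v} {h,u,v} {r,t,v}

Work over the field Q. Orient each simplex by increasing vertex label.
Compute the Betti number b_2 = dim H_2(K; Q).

n_0=7 n_1=18 n_2=8  [Q]
∂1: piv[fg,fh,fr,ft,fu,fv] rk=6  ker:gr,gt,gu,gv,ht,hu,hv,rt,rv,tu,tv,uv
∂2: piv[fgr,fgv,ftu,grt,grv,gtv,huv] rk=7  ker:rtv
b_2=(8−7)−0=1

b_2=1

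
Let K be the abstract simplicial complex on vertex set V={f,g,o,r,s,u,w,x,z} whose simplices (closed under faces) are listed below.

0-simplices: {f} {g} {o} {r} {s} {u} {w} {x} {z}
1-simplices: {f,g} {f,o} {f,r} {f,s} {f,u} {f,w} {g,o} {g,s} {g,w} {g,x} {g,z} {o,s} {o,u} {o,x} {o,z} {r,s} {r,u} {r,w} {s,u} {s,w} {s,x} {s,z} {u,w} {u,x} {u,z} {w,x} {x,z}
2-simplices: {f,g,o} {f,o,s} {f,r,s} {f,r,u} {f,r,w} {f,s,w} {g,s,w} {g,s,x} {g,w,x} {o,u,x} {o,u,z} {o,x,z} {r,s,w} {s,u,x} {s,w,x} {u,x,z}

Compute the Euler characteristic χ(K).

n_0=9 n_1=27 n_2=16
χ=+9−27+16=-2

χ(K)=-2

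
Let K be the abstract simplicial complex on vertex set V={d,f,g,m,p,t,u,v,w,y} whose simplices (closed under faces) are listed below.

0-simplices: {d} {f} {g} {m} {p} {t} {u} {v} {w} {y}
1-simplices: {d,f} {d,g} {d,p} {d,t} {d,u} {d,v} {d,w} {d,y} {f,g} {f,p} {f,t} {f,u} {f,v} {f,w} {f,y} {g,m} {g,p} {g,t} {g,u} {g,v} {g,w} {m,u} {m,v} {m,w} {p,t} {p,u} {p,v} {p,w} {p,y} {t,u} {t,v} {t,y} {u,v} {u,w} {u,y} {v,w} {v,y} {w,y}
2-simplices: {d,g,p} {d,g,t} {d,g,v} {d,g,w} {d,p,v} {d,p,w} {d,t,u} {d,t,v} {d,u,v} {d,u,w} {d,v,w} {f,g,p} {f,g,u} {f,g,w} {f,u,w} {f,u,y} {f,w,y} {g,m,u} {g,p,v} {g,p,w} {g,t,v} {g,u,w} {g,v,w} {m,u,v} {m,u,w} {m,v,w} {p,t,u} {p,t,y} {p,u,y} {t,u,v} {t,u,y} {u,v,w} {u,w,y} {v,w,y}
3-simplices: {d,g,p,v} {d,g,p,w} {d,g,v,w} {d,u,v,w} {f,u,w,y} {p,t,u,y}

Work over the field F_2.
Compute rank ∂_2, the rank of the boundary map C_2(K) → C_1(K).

rank∂_2=24

n_0=10 n_1=38 n_2=34 n_3=6  [Z2]
∂1: piv[df,dg,dp,dt,du,dv,dw,dy,gm] rk=9  ker:fg,fp,ft,fu,fv,fw,fy,gp,gt,gu,gv,gw,mu,mv,mw,pt,pu,pv,pw,py,tu,tv,ty,uv,uw,uy,vw,vy,wy
∂2: piv[dgp,dgt,dgv,dgw,dpv,dpw,dtu,dtv,duv,duw,dvw,fgp,fgu,fgw,fuw,fuy,fwy,gmu,muv,muw,ptu,pty,puy,vwy] rk=24  ker:gpv,gpw,gtv,guw,gvw,mvw,tuv,tuy,uvw,uwy
∂3: piv[dgpv,dgpw,dgvw,duvw,fuwy,ptuy] rk=6
rk∂_2=24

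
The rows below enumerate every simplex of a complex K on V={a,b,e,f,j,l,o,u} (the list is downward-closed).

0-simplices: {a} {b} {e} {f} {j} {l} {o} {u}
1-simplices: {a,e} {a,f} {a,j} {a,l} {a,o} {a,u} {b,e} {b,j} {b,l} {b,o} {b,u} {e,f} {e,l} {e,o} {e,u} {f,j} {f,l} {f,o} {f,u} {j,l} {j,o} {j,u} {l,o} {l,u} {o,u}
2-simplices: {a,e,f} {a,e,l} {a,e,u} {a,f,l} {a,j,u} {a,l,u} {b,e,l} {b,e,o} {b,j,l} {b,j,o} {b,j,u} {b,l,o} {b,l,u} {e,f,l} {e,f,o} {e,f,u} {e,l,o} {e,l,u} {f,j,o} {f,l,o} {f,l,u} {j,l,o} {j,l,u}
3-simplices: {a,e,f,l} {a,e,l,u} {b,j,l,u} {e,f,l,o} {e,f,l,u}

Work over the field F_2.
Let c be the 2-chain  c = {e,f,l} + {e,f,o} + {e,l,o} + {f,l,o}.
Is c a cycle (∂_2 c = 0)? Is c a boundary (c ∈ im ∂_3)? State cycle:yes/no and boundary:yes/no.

n_0=8 n_1=25 n_2=23 n_3=5  [Z2]
∂1: piv[ae,af,aj,al,ao,au,be] rk=7  ker:bj,bl,bo,bu,ef,el,eo,eu,fj,fl,fo,fu,jl,jo,ju,lo,lu,ou
∂2: piv[aef,ael,aeu,afl,aju,alu,bel,beo,bjl,bjo,bju,blo,blu,efo,efu,fjo] rk=16  ker:efl,elo,elu,flo,flu,jlo,jlu
∂3: piv[aefl,aelu,bjlu,eflo,eflu] rk=5
∂2c = 0
c vs im∂3: reduces to 0 ⇒ boundary

cycle:yes boundary:yes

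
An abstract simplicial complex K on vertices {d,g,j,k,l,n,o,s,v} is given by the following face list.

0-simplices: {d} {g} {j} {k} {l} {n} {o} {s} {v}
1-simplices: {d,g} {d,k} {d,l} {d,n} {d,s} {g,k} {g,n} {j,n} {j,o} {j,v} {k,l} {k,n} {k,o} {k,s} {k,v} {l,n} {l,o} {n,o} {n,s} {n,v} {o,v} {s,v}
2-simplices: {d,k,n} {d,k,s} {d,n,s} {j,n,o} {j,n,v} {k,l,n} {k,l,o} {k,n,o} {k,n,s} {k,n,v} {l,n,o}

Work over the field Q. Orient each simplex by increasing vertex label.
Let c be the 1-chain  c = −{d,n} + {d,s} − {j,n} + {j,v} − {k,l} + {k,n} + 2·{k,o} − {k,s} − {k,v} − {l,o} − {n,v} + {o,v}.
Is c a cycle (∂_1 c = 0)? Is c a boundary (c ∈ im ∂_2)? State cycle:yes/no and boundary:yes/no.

cycle:yes boundary:no

n_0=9 n_1=22 n_2=11  [Q]
∂1: piv[dg,dk,dl,dn,ds,jn,jo,jv] rk=8  ker:gk,gn,kl,kn,ko,ks,kv,ln,lo,no,ns,nv,ov,sv
∂2: piv[dkn,dks,dns,jno,jnv,kln,klo,kno,knv] rk=9  ker:kns,lno
∂1c = 0
c vs im∂2: residual ≠ 0 ⇒ not boundary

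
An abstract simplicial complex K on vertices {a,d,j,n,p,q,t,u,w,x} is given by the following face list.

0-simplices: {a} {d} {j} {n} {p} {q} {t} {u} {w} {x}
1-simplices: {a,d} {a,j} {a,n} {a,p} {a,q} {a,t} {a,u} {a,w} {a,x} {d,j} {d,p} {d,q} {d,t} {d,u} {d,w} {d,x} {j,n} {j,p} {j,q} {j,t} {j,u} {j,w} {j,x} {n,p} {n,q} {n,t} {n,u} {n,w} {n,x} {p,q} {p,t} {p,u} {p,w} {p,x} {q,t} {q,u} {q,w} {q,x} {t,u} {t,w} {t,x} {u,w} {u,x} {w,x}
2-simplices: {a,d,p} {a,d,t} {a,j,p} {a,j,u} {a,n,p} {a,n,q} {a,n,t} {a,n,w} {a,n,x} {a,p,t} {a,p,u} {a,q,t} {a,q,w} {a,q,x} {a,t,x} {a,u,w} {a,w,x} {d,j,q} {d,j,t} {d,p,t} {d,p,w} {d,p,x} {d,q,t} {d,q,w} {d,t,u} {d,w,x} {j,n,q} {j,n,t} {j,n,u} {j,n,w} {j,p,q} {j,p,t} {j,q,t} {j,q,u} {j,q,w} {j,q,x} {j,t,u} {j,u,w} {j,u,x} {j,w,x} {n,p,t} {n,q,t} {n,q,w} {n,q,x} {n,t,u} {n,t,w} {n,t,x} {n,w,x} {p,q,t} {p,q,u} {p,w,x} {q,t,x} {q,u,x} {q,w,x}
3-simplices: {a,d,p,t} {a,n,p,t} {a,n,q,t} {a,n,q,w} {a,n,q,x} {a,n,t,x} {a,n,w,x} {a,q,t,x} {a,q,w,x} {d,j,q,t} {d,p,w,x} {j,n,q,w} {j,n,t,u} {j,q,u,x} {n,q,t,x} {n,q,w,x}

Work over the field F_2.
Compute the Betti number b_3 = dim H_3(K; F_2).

n_0=10 n_1=44 n_2=54 n_3=16  [Z2]
∂1: piv[ad,aj,an,ap,aq,at,au,aw,ax] rk=9  ker:dj,dp,dq,dt,du,dw,dx,jn,jp,jq,jt,ju,jw,jx,np,nq,nt,nu,nw,nx,pq,pt,pu,pw,px,qt,qu,qw,qx,tu,tw,tx,uw,ux,wx
∂2: piv[adp,adt,ajp,aju,anp,anq,ant,anw,anx,apt,apu,aqt,aqw,aqx,atx,auw,awx,djq,djt,dpw,dpx,dqt,dqw,dtu,dwx,jnq,jnu,jnw,jpq,jpt,jqu,jqx,jtu,jux,ntw] rk=35  ker:dpt,jnt,jqt,jqw,juw,jwx,npt,nqt,nqw,nqx,ntu,ntx,nwx,pqt,pqu,pwx,qtx,qux,qwx
∂3: piv[adpt,anpt,anqt,anqw,anqx,antx,anwx,aqtx,aqwx,djqt,dpwx,jnqw,jntu,jqux] rk=14  ker:nqtx,nqwx
b_3=(16−14)−0=2

b_3=2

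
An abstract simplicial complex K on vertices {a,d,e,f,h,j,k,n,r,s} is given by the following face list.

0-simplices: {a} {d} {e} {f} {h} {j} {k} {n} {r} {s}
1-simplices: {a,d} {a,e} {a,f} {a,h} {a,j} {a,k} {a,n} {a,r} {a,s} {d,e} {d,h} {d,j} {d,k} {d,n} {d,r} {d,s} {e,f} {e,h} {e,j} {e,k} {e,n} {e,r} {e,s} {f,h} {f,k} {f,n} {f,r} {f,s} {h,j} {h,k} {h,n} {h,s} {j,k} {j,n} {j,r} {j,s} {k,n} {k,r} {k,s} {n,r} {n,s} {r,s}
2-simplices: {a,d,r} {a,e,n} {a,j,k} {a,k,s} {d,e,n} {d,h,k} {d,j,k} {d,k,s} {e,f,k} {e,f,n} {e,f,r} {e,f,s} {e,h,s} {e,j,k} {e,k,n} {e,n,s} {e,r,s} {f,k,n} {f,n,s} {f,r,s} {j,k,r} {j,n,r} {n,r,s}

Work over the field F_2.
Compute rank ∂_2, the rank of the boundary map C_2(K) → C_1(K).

rank∂_2=20

n_0=10 n_1=42 n_2=23  [Z2]
∂1: piv[ad,ae,af,ah,aj,ak,an,ar,as] rk=9  ker:de,dh,dj,dk,dn,dr,ds,ef,eh,ej,ek,en,er,es,fh,fk,fn,fr,fs,hj,hk,hn,hs,jk,jn,jr,js,kn,kr,ks,nr,ns,rs
∂2: piv[adr,aen,ajk,aks,den,dhk,djk,dks,efk,efn,efr,efs,ehs,ejk,ekn,ens,ers,jkr,jnr,nrs] rk=20  ker:fkn,fns,frs
rk∂_2=20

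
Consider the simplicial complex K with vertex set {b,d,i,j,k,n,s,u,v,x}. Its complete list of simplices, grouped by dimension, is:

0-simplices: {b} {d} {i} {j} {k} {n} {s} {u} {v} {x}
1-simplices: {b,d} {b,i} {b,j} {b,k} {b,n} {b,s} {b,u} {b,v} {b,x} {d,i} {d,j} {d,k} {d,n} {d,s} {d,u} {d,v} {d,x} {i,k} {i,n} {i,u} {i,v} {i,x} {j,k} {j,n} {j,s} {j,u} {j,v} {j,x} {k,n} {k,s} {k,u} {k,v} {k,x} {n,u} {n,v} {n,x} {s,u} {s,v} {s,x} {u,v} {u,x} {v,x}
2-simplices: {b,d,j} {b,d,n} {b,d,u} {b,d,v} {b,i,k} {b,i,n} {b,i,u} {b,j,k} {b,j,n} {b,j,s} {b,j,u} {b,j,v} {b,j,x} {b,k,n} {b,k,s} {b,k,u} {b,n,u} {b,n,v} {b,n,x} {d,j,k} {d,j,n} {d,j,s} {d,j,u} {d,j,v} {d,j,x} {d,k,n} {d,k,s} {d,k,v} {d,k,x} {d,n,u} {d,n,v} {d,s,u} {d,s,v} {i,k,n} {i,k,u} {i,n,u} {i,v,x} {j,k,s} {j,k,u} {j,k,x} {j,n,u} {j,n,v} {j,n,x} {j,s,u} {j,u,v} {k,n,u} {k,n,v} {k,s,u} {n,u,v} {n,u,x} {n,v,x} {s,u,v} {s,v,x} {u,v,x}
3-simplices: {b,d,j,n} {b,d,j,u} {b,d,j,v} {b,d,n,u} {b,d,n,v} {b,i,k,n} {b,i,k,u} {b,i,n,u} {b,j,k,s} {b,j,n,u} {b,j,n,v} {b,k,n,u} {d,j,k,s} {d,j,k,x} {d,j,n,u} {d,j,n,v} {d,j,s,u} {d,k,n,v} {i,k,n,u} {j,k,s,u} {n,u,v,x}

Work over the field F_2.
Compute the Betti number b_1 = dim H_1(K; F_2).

n_0=10 n_1=42 n_2=54 n_3=21  [Z2]
∂1: piv[bd,bi,bj,bk,bn,bs,bu,bv,bx] rk=9  ker:di,dj,dk,dn,ds,du,dv,dx,ik,in,iu,iv,ix,jk,jn,js,ju,jv,jx,kn,ks,ku,kv,kx,nu,nv,nx,su,sv,sx,uv,ux,vx
∂2: piv[bdj,bdn,bdu,bdv,bik,bin,biu,bjk,bjn,bjs,bju,bjv,bjx,bkn,bks,bku,bnu,bnv,bnx,djk,djs,djx,dkv,dkx,dsu,dsv,ivx,juv,nux,nvx,svx] rk=31  ker:djn,dju,djv,dkn,dks,dnu,dnv,ikn,iku,inu,jks,jku,jkx,jnu,jnv,jnx,jsu,knu,knv,ksu,nuv,suv,uvx
∂3: piv[bdjn,bdju,bdjv,bdnu,bdnv,bikn,biku,binu,bjks,bjnu,bjnv,bknu,djks,djkx,djsu,dknv,jksu,nuvx] rk=18  ker:djnu,djnv,iknu
b_1=(42−9)−31=2

b_1=2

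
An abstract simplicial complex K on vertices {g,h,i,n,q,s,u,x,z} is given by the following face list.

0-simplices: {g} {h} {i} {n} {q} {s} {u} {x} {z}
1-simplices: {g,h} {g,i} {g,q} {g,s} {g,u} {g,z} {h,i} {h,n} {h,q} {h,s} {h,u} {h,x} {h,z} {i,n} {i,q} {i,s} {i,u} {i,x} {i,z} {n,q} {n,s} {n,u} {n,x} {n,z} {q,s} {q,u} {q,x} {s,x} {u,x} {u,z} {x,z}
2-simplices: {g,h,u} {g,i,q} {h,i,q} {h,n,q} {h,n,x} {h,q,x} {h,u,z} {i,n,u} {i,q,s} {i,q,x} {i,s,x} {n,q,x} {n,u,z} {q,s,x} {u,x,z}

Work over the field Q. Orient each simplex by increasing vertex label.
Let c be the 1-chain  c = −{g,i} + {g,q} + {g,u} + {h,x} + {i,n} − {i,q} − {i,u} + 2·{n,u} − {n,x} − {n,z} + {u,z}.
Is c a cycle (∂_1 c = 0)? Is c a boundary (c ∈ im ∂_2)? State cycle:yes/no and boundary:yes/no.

n_0=9 n_1=31 n_2=15  [Q]
∂1: piv[gh,gi,gq,gs,gu,gz,hn,hx] rk=8  ker:hi,hq,hs,hu,hz,in,iq,is,iu,ix,iz,nq,ns,nu,nx,nz,qs,qu,qx,sx,ux,uz,xz
∂2: piv[ghu,giq,hiq,hnq,hnx,hqx,huz,inu,iqs,iqx,isx,nuz,uxz] rk=13  ker:nqx,qsx
∂1c = −{g} − {h} + {n} + {u}

cycle:no boundary:no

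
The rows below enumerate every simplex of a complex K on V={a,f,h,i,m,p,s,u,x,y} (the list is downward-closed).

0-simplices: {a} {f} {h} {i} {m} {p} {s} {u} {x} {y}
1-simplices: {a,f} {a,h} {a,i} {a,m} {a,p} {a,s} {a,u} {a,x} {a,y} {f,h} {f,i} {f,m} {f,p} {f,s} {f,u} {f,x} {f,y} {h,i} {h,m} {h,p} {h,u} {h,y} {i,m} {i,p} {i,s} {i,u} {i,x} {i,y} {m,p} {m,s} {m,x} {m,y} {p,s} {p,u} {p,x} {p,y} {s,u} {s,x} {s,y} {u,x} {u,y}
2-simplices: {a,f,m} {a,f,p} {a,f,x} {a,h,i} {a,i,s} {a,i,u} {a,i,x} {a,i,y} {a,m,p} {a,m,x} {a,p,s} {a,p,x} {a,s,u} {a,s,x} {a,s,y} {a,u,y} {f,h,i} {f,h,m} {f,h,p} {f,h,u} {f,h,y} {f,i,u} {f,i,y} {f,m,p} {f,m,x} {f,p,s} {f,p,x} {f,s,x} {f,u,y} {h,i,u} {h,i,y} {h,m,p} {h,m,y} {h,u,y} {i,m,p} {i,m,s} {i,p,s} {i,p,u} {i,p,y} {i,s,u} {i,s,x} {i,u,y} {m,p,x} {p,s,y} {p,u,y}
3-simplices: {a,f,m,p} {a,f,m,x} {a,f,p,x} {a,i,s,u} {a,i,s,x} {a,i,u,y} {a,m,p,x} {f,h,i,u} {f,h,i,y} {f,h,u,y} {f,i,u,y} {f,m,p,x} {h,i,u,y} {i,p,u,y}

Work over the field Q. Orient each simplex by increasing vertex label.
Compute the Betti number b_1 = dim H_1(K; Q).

b_1=2

n_0=10 n_1=41 n_2=45 n_3=14  [Q]
∂1: piv[af,ah,ai,am,ap,as,au,ax,ay] rk=9  ker:fh,fi,fm,fp,fs,fu,fx,fy,hi,hm,hp,hu,hy,im,ip,is,iu,ix,iy,mp,ms,mx,my,ps,pu,px,py,su,sx,sy,ux,uy
∂2: piv[afm,afp,afx,ahi,ais,aiu,aix,aiy,amp,amx,aps,apx,asu,asx,asy,auy,fhi,fhm,fhp,fhu,fhy,fiu,fiy,fps,hmy,imp,ims,ips,ipu,ipy] rk=30  ker:fmp,fmx,fpx,fsx,fuy,hiu,hiy,hmp,huy,isu,isx,iuy,mpx,psy,puy
∂3: piv[afmp,afmx,afpx,aisu,aisx,aiuy,ampx,fhiu,fhiy,fhuy,fiuy,ipuy] rk=12  ker:fmpx,hiuy
b_1=(41−9)−30=2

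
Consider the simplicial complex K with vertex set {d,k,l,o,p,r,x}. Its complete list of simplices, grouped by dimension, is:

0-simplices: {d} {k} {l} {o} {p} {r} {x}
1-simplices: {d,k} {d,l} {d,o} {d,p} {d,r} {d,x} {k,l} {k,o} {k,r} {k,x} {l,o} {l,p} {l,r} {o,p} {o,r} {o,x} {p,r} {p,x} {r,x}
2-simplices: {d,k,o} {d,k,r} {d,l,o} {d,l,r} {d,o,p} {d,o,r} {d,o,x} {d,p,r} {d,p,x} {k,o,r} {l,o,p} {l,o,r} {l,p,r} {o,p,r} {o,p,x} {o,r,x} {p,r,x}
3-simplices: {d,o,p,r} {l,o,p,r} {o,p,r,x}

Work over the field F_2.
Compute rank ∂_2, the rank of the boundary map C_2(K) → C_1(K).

n_0=7 n_1=19 n_2=17 n_3=3  [Z2]
∂1: piv[dk,dl,do,dp,dr,dx] rk=6  ker:kl,ko,kr,kx,lo,lp,lr,op,or,ox,pr,px,rx
∂2: piv[dko,dkr,dlo,dlr,dop,dor,dox,dpr,dpx,lop,orx] rk=11  ker:kor,lor,lpr,opr,opx,prx
∂3: piv[dopr,lopr,oprx] rk=3
rk∂_2=11

rank∂_2=11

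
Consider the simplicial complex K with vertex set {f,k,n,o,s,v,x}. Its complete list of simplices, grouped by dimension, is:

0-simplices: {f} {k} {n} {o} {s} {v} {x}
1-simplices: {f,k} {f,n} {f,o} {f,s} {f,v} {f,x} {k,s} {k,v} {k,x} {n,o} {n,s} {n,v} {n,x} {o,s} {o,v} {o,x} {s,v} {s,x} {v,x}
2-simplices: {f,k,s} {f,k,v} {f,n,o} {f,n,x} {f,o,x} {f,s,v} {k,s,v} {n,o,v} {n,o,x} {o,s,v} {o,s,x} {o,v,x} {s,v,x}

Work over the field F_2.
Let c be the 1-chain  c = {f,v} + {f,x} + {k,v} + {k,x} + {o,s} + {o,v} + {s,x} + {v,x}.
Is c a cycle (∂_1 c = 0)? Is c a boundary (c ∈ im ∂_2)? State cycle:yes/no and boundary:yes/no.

n_0=7 n_1=19 n_2=13  [Z2]
∂1: piv[fk,fn,fo,fs,fv,fx] rk=6  ker:ks,kv,kx,no,ns,nv,nx,os,ov,ox,sv,sx,vx
∂2: piv[fks,fkv,fno,fnx,fox,fsv,nov,osv,osx,ovx] rk=10  ker:ksv,nox,svx
∂1c = 0
c vs im∂2: residual ≠ 0 ⇒ not boundary

cycle:yes boundary:no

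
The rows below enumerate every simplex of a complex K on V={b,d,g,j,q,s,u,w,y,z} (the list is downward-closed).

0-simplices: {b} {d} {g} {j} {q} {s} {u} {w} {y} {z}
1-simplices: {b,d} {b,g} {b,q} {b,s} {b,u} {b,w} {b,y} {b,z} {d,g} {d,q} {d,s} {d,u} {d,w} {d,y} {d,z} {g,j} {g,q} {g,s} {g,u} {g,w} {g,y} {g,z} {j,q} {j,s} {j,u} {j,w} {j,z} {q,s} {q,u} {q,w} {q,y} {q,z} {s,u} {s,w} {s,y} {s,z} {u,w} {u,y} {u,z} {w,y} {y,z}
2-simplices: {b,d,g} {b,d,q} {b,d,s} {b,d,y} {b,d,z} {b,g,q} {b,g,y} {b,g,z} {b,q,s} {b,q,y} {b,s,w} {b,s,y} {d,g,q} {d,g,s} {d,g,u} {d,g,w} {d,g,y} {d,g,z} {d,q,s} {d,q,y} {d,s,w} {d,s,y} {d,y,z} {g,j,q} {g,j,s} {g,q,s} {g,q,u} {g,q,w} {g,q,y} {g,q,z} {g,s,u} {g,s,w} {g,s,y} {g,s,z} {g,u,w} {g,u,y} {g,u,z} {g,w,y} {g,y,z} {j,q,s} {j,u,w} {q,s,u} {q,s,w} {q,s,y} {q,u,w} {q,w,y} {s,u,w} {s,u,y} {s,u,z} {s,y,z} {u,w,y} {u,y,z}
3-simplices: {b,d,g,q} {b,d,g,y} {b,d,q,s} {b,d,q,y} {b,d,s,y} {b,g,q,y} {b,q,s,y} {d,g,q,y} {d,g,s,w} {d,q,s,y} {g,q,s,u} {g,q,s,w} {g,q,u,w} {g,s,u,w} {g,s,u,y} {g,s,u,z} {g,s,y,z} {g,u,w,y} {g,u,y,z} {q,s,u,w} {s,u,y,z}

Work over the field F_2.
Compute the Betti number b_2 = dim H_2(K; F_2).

b_2=6

n_0=10 n_1=41 n_2=52 n_3=21  [Z2]
∂1: piv[bd,bg,bq,bs,bu,bw,by,bz,gj] rk=9  ker:dg,dq,ds,du,dw,dy,dz,gq,gs,gu,gw,gy,gz,jq,js,ju,jw,jz,qs,qu,qw,qy,qz,su,sw,sy,sz,uw,uy,uz,wy,yz
∂2: piv[bdg,bdq,bds,bdy,bdz,bgq,bgy,bgz,bqs,bqy,bsw,bsy,dgs,dgu,dgw,dsw,dyz,gjq,gjs,gqu,gqw,gqz,gsu,gsz,guw,guy,guz,gwy,juw] rk=29  ker:dgq,dgy,dgz,dqs,dqy,dsy,gqs,gqy,gsw,gsy,gyz,jqs,qsu,qsw,qsy,quw,qwy,suw,suy,suz,syz,uwy,uyz
∂3: piv[bdgq,bdgy,bdqs,bdqy,bdsy,bgqy,bqsy,dgsw,gqsu,gqsw,gquw,gsuw,gsuy,gsuz,gsyz,guwy,guyz] rk=17  ker:dgqy,dqsy,qsuw,suyz
b_2=(52−29)−17=6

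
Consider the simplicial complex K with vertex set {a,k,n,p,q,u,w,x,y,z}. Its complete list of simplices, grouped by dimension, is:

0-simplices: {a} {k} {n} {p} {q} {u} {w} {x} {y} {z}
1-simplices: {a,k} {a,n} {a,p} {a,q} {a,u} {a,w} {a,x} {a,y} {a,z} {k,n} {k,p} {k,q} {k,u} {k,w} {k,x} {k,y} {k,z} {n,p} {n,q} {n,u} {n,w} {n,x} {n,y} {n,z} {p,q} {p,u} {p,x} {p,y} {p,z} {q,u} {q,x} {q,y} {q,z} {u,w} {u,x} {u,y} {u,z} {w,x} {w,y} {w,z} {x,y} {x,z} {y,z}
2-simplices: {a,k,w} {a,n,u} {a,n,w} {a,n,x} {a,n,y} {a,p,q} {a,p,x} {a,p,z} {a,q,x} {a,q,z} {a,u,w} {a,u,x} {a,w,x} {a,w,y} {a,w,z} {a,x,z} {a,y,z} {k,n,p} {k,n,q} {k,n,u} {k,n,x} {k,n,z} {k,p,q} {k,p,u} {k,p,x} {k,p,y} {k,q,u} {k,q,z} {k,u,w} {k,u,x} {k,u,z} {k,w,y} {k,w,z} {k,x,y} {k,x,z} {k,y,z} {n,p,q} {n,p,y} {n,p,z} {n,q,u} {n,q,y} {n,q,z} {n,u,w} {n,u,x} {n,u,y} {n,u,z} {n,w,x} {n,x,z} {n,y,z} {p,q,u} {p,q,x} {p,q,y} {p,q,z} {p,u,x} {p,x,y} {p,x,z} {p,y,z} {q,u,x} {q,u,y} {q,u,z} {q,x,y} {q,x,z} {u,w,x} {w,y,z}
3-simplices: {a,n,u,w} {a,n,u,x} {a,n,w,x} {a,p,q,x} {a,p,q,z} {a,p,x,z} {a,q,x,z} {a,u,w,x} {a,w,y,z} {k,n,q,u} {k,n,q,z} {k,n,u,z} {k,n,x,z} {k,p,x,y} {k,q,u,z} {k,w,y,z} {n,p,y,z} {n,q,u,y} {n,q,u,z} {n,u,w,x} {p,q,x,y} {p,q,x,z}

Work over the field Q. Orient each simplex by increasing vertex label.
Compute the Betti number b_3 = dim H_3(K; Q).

n_0=10 n_1=43 n_2=64 n_3=22  [Q]
∂1: piv[ak,an,ap,aq,au,aw,ax,ay,az] rk=9  ker:kn,kp,kq,ku,kw,kx,ky,kz,np,nq,nu,nw,nx,ny,nz,pq,pu,px,py,pz,qu,qx,qy,qz,uw,ux,uy,uz,wx,wy,wz,xy,xz,yz
∂2: piv[akw,anu,anw,anx,any,apq,apx,apz,aqx,aqz,auw,aux,awx,awy,awz,axz,ayz,knp,knq,knu,knx,knz,kpq,kpu,kpx,kpy,kqu,kqz,kuw,kuz,kwy,kxy,nqy,nuy] rk=34  ker:kux,kwz,kxz,kyz,npq,npy,npz,nqu,nqz,nuw,nux,nuz,nwx,nxz,nyz,pqu,pqx,pqy,pqz,pux,pxy,pxz,pyz,qux,quy,quz,qxy,qxz,uwx,wyz
∂3: piv[anuw,anux,anwx,apqx,apqz,apxz,aqxz,auwx,awyz,knqu,knqz,knuz,knxz,kpxy,kquz,kwyz,npyz,nquy,pqxy] rk=19  ker:nquz,nuwx,pqxz
b_3=(22−19)−0=3

b_3=3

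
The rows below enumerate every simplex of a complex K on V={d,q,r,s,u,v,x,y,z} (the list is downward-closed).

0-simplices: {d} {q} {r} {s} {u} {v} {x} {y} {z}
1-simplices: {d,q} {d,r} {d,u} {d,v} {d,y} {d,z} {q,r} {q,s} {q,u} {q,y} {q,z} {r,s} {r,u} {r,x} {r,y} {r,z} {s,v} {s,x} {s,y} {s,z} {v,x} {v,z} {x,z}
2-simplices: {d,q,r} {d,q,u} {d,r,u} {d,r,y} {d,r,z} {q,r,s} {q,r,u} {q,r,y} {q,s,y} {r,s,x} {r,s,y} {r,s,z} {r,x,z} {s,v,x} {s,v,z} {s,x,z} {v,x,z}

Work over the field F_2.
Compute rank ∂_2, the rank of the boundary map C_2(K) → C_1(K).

n_0=9 n_1=23 n_2=17  [Z2]
∂1: piv[dq,dr,du,dv,dy,dz,qs,rx] rk=8  ker:qr,qu,qy,qz,rs,ru,ry,rz,sv,sx,sy,sz,vx,vz,xz
∂2: piv[dqr,dqu,dru,dry,drz,qrs,qry,qsy,rsx,rsz,rxz,svx,svz] rk=13  ker:qru,rsy,sxz,vxz
rk∂_2=13

rank∂_2=13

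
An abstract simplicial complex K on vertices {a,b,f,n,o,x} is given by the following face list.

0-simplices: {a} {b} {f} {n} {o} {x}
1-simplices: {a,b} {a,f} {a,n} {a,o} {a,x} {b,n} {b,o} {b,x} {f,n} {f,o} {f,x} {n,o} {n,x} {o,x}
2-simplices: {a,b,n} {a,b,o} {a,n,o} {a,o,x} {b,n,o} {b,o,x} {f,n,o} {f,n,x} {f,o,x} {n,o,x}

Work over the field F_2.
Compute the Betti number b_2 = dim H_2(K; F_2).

n_0=6 n_1=14 n_2=10  [Z2]
∂1: piv[ab,af,an,ao,ax] rk=5  ker:bn,bo,bx,fn,fo,fx,no,nx,ox
∂2: piv[abn,abo,ano,aox,box,fno,fnx,fox] rk=8  ker:bno,nox
b_2=(10−8)−0=2

b_2=2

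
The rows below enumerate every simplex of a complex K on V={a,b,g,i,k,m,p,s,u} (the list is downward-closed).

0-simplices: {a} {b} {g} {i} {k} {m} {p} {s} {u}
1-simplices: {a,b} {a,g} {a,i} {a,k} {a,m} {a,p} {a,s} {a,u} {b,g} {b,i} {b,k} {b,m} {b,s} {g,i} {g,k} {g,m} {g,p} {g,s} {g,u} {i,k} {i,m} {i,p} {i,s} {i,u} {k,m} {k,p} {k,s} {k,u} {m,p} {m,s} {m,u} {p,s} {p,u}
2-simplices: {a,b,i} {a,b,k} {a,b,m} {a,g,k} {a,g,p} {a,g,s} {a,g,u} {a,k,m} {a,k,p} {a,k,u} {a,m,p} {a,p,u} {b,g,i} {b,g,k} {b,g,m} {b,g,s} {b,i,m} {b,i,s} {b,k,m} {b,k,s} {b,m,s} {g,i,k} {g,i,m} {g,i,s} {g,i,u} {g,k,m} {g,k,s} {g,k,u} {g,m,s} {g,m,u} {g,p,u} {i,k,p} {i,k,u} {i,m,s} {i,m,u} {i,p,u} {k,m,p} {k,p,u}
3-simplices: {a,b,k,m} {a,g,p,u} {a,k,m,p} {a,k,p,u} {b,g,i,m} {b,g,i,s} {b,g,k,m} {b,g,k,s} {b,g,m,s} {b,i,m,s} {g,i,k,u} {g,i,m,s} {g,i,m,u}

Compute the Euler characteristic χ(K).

n_0=9 n_1=33 n_2=38 n_3=13
χ=+9−33+38−13=1

χ(K)=1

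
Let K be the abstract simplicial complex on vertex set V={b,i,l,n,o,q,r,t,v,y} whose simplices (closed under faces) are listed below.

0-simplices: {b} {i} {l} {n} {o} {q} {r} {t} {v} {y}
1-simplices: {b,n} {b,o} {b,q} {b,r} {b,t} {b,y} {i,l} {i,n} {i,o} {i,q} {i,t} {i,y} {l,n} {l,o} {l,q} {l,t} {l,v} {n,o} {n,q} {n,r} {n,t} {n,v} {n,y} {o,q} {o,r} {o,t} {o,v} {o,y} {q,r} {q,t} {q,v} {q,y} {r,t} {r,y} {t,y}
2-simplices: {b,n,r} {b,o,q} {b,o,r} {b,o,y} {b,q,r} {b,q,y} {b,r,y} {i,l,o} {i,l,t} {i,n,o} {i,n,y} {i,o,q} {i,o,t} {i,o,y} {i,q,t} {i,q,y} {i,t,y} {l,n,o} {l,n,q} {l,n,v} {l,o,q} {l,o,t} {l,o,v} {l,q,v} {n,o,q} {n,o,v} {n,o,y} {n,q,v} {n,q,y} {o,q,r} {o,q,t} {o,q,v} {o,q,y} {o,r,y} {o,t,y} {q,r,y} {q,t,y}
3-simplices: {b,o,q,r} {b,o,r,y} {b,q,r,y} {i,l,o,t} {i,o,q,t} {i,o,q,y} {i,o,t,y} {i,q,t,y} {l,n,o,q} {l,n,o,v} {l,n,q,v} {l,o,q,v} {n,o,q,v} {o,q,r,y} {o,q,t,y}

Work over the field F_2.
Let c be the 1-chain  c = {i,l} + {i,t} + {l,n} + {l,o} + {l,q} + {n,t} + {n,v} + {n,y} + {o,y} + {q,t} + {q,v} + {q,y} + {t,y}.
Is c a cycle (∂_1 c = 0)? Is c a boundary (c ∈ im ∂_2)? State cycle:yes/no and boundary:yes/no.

n_0=10 n_1=35 n_2=37 n_3=15  [Z2]
∂1: piv[bn,bo,bq,br,bt,by,il,in,lv] rk=9  ker:io,iq,it,iy,ln,lo,lq,lt,no,nq,nr,nt,nv,ny,oq,or,ot,ov,oy,qr,qt,qv,qy,rt,ry,ty
∂2: piv[bnr,boq,bor,boy,bqr,bqy,bry,ilo,ilt,ino,iny,ioq,iot,ioy,iqt,ity,lno,lnq,lnv,loq,lov,lqv] rk=22  ker:iqy,lot,noq,nov,noy,nqv,nqy,oqr,oqt,oqv,oqy,ory,oty,qry,qty
∂3: piv[boqr,bory,bqry,ilot,ioqt,ioqy,ioty,iqty,lnoq,lnov,lnqv,loqv,oqry] rk=13  ker:noqv,oqty
∂1c = 0
c vs im∂2: residual ≠ 0 ⇒ not boundary

cycle:yes boundary:no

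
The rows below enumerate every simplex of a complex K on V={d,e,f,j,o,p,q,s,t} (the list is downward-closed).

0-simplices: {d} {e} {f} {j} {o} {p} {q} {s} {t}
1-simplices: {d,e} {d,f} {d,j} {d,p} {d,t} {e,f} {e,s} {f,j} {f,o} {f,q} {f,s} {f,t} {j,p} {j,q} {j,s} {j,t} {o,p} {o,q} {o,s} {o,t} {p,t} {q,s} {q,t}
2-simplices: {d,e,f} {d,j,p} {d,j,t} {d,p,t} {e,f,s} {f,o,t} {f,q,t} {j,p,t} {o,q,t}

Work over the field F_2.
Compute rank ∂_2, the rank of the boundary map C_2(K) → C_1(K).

n_0=9 n_1=23 n_2=9  [Z2]
∂1: piv[de,df,dj,dp,dt,es,fo,fq] rk=8  ker:ef,fj,fs,ft,jp,jq,js,jt,op,oq,os,ot,pt,qs,qt
∂2: piv[def,djp,djt,dpt,efs,fot,fqt,oqt] rk=8  ker:jpt
rk∂_2=8

rank∂_2=8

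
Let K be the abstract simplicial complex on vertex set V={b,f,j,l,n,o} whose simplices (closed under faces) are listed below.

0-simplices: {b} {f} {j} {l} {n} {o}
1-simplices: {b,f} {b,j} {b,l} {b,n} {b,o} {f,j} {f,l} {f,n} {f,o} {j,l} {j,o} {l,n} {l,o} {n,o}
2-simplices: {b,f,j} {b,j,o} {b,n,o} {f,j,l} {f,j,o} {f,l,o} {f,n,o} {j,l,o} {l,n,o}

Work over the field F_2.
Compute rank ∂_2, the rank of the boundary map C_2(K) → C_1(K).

rank∂_2=8

n_0=6 n_1=14 n_2=9  [Z2]
∂1: piv[bf,bj,bl,bn,bo] rk=5  ker:fj,fl,fn,fo,jl,jo,ln,lo,no
∂2: piv[bfj,bjo,bno,fjl,fjo,flo,fno,lno] rk=8  ker:jlo
rk∂_2=8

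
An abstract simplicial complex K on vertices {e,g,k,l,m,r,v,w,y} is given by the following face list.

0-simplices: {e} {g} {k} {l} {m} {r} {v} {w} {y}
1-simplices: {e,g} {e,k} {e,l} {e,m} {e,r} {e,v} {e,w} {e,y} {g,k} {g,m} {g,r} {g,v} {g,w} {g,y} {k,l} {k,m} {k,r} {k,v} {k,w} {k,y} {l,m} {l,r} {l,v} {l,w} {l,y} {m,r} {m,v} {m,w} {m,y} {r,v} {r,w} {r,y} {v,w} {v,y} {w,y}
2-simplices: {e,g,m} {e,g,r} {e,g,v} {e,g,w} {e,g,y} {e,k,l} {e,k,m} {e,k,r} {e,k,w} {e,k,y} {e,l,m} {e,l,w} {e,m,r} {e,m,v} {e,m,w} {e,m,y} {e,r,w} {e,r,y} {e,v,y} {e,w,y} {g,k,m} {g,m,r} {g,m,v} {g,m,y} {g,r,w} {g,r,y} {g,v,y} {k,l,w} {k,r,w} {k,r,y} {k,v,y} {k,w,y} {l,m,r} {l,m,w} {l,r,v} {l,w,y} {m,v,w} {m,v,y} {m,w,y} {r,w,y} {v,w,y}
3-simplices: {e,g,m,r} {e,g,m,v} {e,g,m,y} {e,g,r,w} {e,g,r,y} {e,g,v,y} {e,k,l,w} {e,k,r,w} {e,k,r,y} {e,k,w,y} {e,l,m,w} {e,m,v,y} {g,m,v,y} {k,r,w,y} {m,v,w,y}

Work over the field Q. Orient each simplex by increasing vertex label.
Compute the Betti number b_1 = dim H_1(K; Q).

b_1=1

n_0=9 n_1=35 n_2=41 n_3=15  [Q]
∂1: piv[eg,ek,el,em,er,ev,ew,ey] rk=8  ker:gk,gm,gr,gv,gw,gy,kl,km,kr,kv,kw,ky,lm,lr,lv,lw,ly,mr,mv,mw,my,rv,rw,ry,vw,vy,wy
∂2: piv[egm,egr,egv,egw,egy,ekl,ekm,ekr,ekw,eky,elm,elw,emr,emv,emw,emy,erw,ery,evy,ewy,gkm,kvy,lmr,lrv,lwy,mvw] rk=26  ker:gmr,gmv,gmy,grw,gry,gvy,klw,krw,kry,kwy,lmw,mvy,mwy,rwy,vwy
∂3: piv[egmr,egmv,egmy,egrw,egry,egvy,eklw,ekrw,ekry,ekwy,elmw,emvy,krwy,mvwy] rk=14  ker:gmvy
b_1=(35−8)−26=1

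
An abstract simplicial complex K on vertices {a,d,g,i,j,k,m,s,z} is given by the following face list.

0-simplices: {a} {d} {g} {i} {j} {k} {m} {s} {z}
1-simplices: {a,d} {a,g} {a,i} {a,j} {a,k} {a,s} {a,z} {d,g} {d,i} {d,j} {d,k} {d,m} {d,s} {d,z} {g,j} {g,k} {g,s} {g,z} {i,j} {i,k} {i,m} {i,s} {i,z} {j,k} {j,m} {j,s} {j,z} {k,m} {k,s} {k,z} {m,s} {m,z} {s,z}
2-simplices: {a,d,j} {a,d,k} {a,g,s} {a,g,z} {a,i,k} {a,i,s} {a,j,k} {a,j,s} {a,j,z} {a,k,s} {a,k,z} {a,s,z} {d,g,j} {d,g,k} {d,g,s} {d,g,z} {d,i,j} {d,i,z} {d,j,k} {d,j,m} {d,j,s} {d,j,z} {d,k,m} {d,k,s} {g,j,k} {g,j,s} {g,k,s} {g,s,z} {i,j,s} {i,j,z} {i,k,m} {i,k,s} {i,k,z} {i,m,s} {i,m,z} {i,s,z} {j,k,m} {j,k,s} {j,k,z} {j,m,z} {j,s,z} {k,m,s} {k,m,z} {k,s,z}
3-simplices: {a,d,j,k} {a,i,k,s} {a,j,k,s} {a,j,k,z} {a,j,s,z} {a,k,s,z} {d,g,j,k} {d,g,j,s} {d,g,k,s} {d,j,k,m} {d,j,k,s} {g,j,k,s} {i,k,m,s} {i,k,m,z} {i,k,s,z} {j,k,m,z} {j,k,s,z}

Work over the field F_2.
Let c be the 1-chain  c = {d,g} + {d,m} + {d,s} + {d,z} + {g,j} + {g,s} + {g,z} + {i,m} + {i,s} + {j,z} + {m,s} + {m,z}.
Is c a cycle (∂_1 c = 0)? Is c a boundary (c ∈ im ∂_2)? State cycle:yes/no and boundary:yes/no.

n_0=9 n_1=33 n_2=44 n_3=17  [Z2]
∂1: piv[ad,ag,ai,aj,ak,as,az,dm] rk=8  ker:dg,di,dj,dk,ds,dz,gj,gk,gs,gz,ij,ik,im,is,iz,jk,jm,js,jz,km,ks,kz,ms,mz,sz
∂2: piv[adj,adk,ags,agz,aik,ais,ajk,ajs,ajz,aks,akz,asz,dgj,dgk,dgs,dgz,dij,diz,djm,djs,dkm,ijs,ikm,ims,imz] rk=25  ker:djk,djz,dks,gjk,gjs,gks,gsz,ijz,iks,ikz,isz,jkm,jks,jkz,jmz,jsz,kms,kmz,ksz
∂3: piv[adjk,aiks,ajks,ajkz,ajsz,aksz,dgjk,dgjs,dgks,djkm,djks,ikms,ikmz,iksz,jkmz] rk=15  ker:gjks,jksz
∂1c = 0
c vs im∂2: reduces to 0 ⇒ boundary

cycle:yes boundary:yes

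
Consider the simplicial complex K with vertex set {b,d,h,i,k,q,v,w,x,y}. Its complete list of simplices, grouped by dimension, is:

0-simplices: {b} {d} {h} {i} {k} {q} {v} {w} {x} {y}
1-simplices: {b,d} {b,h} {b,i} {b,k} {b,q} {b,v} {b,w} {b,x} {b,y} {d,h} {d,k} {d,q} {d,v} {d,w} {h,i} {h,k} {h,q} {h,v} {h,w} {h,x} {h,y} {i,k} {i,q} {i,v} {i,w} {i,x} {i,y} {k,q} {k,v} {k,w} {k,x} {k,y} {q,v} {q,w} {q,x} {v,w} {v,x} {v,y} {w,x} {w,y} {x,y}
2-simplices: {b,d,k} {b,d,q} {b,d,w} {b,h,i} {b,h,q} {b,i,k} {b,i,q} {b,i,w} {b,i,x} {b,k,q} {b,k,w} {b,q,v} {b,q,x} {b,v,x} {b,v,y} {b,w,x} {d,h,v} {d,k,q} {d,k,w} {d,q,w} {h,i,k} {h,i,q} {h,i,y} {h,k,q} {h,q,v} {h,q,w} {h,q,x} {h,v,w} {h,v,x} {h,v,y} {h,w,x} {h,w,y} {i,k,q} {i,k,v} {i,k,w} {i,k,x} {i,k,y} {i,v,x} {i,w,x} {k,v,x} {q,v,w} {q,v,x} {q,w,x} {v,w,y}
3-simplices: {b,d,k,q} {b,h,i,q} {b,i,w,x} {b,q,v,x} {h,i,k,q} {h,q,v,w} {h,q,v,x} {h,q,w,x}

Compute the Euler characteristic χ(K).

n_0=10 n_1=41 n_2=44 n_3=8
χ=+10−41+44−8=5

χ(K)=5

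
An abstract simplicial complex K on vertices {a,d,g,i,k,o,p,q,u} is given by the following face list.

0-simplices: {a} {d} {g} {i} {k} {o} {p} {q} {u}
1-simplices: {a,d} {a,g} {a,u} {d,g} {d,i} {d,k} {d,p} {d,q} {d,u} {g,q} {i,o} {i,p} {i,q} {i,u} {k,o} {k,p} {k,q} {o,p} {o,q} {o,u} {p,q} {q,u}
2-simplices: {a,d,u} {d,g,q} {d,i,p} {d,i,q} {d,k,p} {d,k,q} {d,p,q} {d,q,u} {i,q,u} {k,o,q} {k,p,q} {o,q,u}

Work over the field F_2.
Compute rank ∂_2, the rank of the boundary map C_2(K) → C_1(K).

n_0=9 n_1=22 n_2=12  [Z2]
∂1: piv[ad,ag,au,di,dk,dp,dq,io] rk=8  ker:dg,du,gq,ip,iq,iu,ko,kp,kq,op,oq,ou,pq,qu
∂2: piv[adu,dgq,dip,diq,dkp,dkq,dpq,dqu,iqu,koq,oqu] rk=11  ker:kpq
rk∂_2=11

rank∂_2=11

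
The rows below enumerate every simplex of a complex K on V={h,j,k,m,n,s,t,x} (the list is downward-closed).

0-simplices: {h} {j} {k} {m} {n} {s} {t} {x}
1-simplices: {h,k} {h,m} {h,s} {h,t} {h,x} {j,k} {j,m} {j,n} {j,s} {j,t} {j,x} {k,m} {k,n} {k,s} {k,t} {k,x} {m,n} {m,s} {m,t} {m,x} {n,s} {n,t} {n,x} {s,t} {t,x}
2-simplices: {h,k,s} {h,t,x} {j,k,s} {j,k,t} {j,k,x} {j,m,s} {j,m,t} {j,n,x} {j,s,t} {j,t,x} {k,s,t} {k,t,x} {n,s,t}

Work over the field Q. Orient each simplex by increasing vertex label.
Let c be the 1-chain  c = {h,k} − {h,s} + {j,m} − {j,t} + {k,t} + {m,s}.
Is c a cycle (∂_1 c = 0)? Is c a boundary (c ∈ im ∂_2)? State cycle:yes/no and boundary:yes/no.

cycle:yes boundary:yes

n_0=8 n_1=25 n_2=13  [Q]
∂1: piv[hk,hm,hs,ht,hx,jk,jn] rk=7  ker:jm,js,jt,jx,km,kn,ks,kt,kx,mn,ms,mt,mx,ns,nt,nx,st,tx
∂2: piv[hks,htx,jks,jkt,jkx,jms,jmt,jnx,jst,jtx,nst] rk=11  ker:kst,ktx
∂1c = 0
c vs im∂2: reduces to 0 ⇒ boundary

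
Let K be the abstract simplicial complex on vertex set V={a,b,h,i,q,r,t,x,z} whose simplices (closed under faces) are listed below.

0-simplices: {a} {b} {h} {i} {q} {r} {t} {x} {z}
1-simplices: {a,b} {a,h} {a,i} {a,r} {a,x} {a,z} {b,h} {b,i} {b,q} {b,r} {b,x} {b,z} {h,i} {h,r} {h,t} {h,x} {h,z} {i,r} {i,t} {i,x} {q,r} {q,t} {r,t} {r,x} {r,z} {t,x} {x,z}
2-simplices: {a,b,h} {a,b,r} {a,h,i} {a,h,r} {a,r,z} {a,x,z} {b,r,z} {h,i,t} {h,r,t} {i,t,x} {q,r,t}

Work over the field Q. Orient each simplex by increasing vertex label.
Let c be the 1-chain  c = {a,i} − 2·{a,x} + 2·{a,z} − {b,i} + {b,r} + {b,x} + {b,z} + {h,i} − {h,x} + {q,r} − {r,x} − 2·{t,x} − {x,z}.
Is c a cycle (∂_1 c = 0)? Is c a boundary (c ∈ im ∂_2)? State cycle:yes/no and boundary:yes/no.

cycle:no boundary:no

n_0=9 n_1=27 n_2=11  [Q]
∂1: piv[ab,ah,ai,ar,ax,az,bq,ht] rk=8  ker:bh,bi,br,bx,bz,hi,hr,hx,hz,ir,it,ix,qr,qt,rt,rx,rz,tx,xz
∂2: piv[abh,abr,ahi,ahr,arz,axz,brz,hit,hrt,itx,qrt] rk=11
∂1c = −{a} − 2·{b} + {i} − {q} + 3·{r} + 2·{t} − 4·{x} + 2·{z}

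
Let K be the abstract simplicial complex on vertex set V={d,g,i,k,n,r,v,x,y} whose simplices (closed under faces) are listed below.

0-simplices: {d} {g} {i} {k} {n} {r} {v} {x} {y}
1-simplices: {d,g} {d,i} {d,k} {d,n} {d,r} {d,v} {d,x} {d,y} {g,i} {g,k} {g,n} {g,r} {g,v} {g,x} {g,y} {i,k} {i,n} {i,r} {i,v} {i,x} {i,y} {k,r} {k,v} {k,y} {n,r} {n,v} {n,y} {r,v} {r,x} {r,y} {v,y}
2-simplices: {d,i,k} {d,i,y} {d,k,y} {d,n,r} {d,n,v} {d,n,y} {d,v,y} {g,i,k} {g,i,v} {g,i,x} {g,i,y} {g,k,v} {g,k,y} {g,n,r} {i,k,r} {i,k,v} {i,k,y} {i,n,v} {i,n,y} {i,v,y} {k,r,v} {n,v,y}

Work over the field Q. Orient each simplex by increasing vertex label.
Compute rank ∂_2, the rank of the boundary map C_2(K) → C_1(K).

rank∂_2=17

n_0=9 n_1=31 n_2=22  [Q]
∂1: piv[dg,di,dk,dn,dr,dv,dx,dy] rk=8  ker:gi,gk,gn,gr,gv,gx,gy,ik,in,ir,iv,ix,iy,kr,kv,ky,nr,nv,ny,rv,rx,ry,vy
∂2: piv[dik,diy,dky,dnr,dnv,dny,dvy,gik,giv,gix,giy,gkv,gnr,ikr,inv,iny,krv] rk=17  ker:gky,ikv,iky,ivy,nvy
rk∂_2=17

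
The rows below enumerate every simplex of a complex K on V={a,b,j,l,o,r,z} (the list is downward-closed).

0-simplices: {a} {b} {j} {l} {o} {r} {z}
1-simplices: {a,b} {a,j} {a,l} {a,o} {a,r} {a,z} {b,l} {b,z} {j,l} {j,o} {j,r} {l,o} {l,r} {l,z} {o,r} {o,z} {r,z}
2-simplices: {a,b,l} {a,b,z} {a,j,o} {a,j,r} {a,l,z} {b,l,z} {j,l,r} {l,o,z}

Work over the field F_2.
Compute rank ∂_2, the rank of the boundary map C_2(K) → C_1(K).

n_0=7 n_1=17 n_2=8  [Z2]
∂1: piv[ab,aj,al,ao,ar,az] rk=6  ker:bl,bz,jl,jo,jr,lo,lr,lz,or,oz,rz
∂2: piv[abl,abz,ajo,ajr,alz,jlr,loz] rk=7  ker:blz
rk∂_2=7

rank∂_2=7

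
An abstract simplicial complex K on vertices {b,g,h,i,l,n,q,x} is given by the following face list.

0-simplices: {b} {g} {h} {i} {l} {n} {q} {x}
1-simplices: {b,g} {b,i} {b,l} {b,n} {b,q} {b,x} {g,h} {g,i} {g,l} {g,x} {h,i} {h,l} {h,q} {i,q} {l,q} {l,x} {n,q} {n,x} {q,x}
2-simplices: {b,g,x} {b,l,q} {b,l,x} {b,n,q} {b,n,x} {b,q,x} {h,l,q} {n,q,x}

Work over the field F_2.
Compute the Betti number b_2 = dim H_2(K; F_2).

b_2=1

n_0=8 n_1=19 n_2=8  [Z2]
∂1: piv[bg,bi,bl,bn,bq,bx,gh] rk=7  ker:gi,gl,gx,hi,hl,hq,iq,lq,lx,nq,nx,qx
∂2: piv[bgx,blq,blx,bnq,bnx,bqx,hlq] rk=7  ker:nqx
b_2=(8−7)−0=1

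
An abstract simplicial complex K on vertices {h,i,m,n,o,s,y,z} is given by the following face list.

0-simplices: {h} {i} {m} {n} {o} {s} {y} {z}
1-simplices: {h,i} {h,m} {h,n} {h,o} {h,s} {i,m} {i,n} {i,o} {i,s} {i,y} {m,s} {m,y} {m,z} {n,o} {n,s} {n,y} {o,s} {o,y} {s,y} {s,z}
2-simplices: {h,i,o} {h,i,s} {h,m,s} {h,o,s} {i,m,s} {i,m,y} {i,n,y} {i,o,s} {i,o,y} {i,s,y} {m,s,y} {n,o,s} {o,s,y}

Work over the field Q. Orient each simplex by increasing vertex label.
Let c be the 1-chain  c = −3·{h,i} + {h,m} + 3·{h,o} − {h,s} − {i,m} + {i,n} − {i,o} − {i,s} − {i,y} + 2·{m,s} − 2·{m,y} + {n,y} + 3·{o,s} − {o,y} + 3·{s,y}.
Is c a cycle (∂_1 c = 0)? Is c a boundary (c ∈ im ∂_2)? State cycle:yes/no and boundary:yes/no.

cycle:yes boundary:yes

n_0=8 n_1=20 n_2=13  [Q]
∂1: piv[hi,hm,hn,ho,hs,iy,mz] rk=7  ker:im,in,io,is,ms,my,no,ns,ny,os,oy,sy,sz
∂2: piv[hio,his,hms,hos,ims,imy,iny,ioy,isy,nos] rk=10  ker:ios,msy,osy
∂1c = 0
c vs im∂2: reduces to 0 ⇒ boundary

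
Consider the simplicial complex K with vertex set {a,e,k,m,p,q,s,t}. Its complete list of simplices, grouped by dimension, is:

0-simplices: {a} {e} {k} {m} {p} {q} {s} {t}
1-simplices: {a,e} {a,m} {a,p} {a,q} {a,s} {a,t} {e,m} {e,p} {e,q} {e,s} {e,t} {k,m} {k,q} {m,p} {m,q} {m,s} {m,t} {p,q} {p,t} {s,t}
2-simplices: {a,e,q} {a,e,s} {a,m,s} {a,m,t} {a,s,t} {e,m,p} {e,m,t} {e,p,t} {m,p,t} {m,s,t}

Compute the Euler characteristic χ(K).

χ(K)=-2

n_0=8 n_1=20 n_2=10
χ=+8−20+10=-2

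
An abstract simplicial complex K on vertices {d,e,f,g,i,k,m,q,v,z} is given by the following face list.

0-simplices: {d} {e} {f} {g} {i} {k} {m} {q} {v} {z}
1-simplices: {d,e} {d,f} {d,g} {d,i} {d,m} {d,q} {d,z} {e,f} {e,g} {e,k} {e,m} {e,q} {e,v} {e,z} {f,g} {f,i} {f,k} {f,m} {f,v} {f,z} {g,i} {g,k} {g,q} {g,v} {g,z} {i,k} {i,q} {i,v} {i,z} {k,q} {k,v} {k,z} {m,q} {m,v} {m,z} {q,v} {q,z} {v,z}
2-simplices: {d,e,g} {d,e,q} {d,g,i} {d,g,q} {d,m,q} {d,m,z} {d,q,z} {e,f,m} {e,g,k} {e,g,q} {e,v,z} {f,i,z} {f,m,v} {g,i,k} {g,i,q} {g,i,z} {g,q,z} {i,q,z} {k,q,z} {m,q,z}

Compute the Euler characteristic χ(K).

n_0=10 n_1=38 n_2=20
χ=+10−38+20=-8

χ(K)=-8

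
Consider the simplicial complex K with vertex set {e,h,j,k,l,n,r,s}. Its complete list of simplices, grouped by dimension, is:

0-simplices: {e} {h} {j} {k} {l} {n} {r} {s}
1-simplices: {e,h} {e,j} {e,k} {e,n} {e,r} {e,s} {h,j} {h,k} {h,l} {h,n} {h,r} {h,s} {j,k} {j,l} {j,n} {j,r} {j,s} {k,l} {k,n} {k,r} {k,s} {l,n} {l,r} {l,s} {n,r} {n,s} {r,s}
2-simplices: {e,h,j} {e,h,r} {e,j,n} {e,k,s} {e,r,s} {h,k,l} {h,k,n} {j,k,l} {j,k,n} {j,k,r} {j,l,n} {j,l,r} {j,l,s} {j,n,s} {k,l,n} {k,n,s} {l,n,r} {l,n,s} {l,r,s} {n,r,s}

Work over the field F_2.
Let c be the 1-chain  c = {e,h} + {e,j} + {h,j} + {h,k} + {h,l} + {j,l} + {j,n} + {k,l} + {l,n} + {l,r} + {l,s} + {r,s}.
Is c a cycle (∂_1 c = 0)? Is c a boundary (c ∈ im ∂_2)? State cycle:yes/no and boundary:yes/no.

n_0=8 n_1=27 n_2=20  [Z2]
∂1: piv[eh,ej,ek,en,er,es,hl] rk=7  ker:hj,hk,hn,hr,hs,jk,jl,jn,jr,js,kl,kn,kr,ks,ln,lr,ls,nr,ns,rs
∂2: piv[ehj,ehr,ejn,eks,ers,hkl,hkn,jkl,jkn,jkr,jln,jlr,jls,jns,kns,lnr,lrs] rk=17  ker:kln,lns,nrs
∂1c = 0
c vs im∂2: reduces to 0 ⇒ boundary

cycle:yes boundary:yes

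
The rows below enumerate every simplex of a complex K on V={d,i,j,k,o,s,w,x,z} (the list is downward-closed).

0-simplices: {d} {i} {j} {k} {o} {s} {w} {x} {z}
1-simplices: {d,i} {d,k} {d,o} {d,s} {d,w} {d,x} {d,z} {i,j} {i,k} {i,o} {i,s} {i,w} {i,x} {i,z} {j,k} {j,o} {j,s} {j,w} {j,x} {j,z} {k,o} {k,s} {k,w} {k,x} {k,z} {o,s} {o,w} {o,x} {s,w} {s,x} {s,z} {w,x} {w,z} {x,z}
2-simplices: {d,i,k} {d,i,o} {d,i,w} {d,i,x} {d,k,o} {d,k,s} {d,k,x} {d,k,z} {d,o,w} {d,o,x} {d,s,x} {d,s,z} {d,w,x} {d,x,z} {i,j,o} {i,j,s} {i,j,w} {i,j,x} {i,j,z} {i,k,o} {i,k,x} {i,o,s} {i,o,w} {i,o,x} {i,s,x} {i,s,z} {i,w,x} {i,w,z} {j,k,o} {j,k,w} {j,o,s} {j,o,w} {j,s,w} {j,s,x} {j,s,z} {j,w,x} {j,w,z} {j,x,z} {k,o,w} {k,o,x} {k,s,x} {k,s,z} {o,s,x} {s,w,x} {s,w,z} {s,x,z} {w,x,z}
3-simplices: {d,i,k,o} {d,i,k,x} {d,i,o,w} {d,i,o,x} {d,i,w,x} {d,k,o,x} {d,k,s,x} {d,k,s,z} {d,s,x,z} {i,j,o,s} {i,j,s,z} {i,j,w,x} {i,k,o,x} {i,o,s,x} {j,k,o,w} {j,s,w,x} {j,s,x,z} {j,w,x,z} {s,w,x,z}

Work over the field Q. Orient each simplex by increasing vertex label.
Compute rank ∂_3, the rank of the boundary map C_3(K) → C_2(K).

rank∂_3=18

n_0=9 n_1=34 n_2=47 n_3=19  [Q]
∂1: piv[di,dk,do,ds,dw,dx,dz,ij] rk=8  ker:ik,io,is,iw,ix,iz,jk,jo,js,jw,jx,jz,ko,ks,kw,kx,kz,os,ow,ox,sw,sx,sz,wx,wz,xz
∂2: piv[dik,dio,diw,dix,dko,dks,dkx,dkz,dow,dox,dsx,dsz,dwx,dxz,ijo,ijs,ijw,ijx,ijz,ios,isx,isz,iwz,jko,jkw,jsw] rk=26  ker:iko,ikx,iow,iox,iwx,jos,jow,jsx,jsz,jwx,jwz,jxz,kow,kox,ksx,ksz,osx,swx,swz,sxz,wxz
∂3: piv[diko,dikx,diow,diox,diwx,dkox,dksx,dksz,dsxz,ijos,ijsz,ijwx,iosx,jkow,jswx,jsxz,jwxz,swxz] rk=18  ker:ikox
rk∂_3=18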